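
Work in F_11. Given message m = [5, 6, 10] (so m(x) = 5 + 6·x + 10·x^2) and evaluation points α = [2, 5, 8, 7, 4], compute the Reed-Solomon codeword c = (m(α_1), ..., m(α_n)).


c = [2, 10, 0, 9, 2]

Message polynomial: m(x) = 5 + 6·x + 10·x^2 (mod 11).
For each evaluation point α_i, compute m(α_i) mod 11:
  α_1 = 2: Horner steps 10 → 4 → 2, so m(2) = 2.
  α_2 = 5: Horner steps 10 → 1 → 10, so m(5) = 10.
  α_3 = 8: Horner steps 10 → 9 → 0, so m(8) = 0.
  α_4 = 7: Horner steps 10 → 10 → 9, so m(7) = 9.
  α_5 = 4: Horner steps 10 → 2 → 2, so m(4) = 2.
Codeword c = [2, 10, 0, 9, 2] ∈ F_11^5.


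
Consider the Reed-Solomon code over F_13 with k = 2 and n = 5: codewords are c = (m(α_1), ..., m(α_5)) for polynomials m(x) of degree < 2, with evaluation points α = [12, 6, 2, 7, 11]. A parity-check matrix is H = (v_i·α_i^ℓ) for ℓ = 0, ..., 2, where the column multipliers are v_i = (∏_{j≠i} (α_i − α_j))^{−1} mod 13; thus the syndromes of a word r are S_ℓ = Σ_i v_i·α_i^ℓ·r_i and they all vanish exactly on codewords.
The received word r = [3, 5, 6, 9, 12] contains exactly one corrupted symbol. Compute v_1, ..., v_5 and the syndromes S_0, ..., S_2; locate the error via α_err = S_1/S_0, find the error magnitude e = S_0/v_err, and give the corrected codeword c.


S = (5, 10, 7), error at position 3, error magnitude e = 4, c = [3, 5, 2, 9, 12].

Step 1: column multipliers v_i = (∏_{j≠i}(α_i − α_j))^{−1} mod 13.
  i = 1 (α = 12): (12−6)(12−2)(12−7)(12−11) = 6·10·5·1 = 300 ≡ 1, so v_1 = 1^{−1} = 1 (mod 13).
  i = 2 (α = 6): (6−12)(6−2)(6−7)(6−11) = (−6)·4·(−1)·(−5) = −120 ≡ 10, so v_2 = 10^{−1} = 4 (mod 13).
  i = 3 (α = 2): (2−12)(2−6)(2−7)(2−11) = (−10)·(−4)·(−5)·(−9) = 1800 ≡ 6, so v_3 = 6^{−1} = 11 (mod 13).
  i = 4 (α = 7): (7−12)(7−6)(7−2)(7−11) = (−5)·1·5·(−4) = 100 ≡ 9, so v_4 = 9^{−1} = 3 (mod 13).
  i = 5 (α = 11): (11−12)(11−6)(11−2)(11−7) = (−1)·5·9·4 = −180 ≡ 2, so v_5 = 2^{−1} = 7 (mod 13).
  v = [1, 4, 11, 3, 7].
Step 2: syndromes of r = [3, 5, 6, 9, 12] (all sums mod 13).
  S_0 = Σ v_i r_i = 1·3 + 4·5 + 11·6 + 3·9 + 7·12 = 200 ≡ 5.
  S_1 = Σ v_i α_i r_i = 1·12·3 + 4·6·5 + 11·2·6 + 3·7·9 + 7·11·12 = 1401 ≡ 10.
  α_i^2 mod 13 = [1, 10, 4, 10, 4].
  S_2 = Σ v_i α_i^2 r_i = 1·1·3 + 4·10·5 + 11·4·6 + 3·10·9 + 7·4·12 = 1073 ≡ 7.
  S = (5, 10, 7) ≠ 0, so r is not a codeword (an error is present).
Step 3: locate the error. For a single error e at position i, S_ℓ = v_i·e·α_i^ℓ, so α_err = S_1/S_0.
  S_0^{−1} = 5^{−1} = 8 (mod 13), so α_err = 10·8 = 80 ≡ 2 = α_3. Error position i = 3.
  Consistency check: S_2/S_1 = 7·4 = 28 ≡ 2 = α_err ✓ (single-error assumption holds).
Step 4: error magnitude e = S_0/v_3 = S_0·∏_{j≠3}(α_3 − α_j) = 5·6 = 30 ≡ 4 (mod 13).
Step 5: correct position 3: c_3 = r_3 − e = 6 − 4 ≡ 2 (mod 13). Hence c = [3, 5, 2, 9, 12].
  Check: interpolating c through the α_i gives m(x) = 7 + 4·x (degree < 2) with m(α_i) = c_i for every i, so c is indeed a codeword.


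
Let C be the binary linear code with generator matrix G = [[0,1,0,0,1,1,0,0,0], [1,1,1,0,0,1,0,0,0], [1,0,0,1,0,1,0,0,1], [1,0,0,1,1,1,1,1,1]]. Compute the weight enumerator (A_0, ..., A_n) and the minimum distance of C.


Weight distribution: A_0 = 1, A_3 = 3, A_4 = 5, A_5 = 2, A_6 = 2, A_7 = 3. Minimum distance d = 3.

Enumerate all 2^4 = 16 messages m ∈ F_2^4.
For each, compute codeword c = mG in F_2^9, then tally its weight.
  m = 0000 → c = 000000000, weight = 0.
  m = 1000 → c = 010011000, weight = 3.
  m = 0100 → c = 111001000, weight = 4.
  m = 1100 → c = 101010000, weight = 3.
  m = 0010 → c = 100101001, weight = 4.
  m = 1010 → c = 110110001, weight = 5.
  m = 0110 → c = 011100001, weight = 4.
  m = 1110 → c = 001111001, weight = 5.
  m = 0001 → c = 100111111, weight = 7.
  m = 1001 → c = 110100111, weight = 6.
  m = 0101 → c = 011110111, weight = 7.
  m = 1101 → c = 001101111, weight = 6.
  m = 0011 → c = 000010110, weight = 3.
  m = 1011 → c = 010001110, weight = 4.
  m = 0111 → c = 111011110, weight = 7.
  m = 1111 → c = 101000110, weight = 4.
Tally weights:
  weight 0: 1 codewords.
  weight 3: 3 codewords.
  weight 4: 5 codewords.
  weight 5: 2 codewords.
  weight 6: 2 codewords.
  weight 7: 3 codewords.
Minimum distance d = smallest w > 0 with A_w > 0 = 3.
Sanity: Σ A_w = 16 = 2^4 = 16 ✓.


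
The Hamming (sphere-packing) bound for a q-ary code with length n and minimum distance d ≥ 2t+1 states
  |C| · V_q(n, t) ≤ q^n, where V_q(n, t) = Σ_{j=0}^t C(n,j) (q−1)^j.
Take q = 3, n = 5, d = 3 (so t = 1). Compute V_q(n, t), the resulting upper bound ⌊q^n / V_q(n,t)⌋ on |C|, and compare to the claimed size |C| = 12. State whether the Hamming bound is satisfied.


V_q(n, t) = 11, q^n = 243, Hamming bound = 22, |C| = 12 ≤ bound (satisfied).

Step 1: Compute V_q(n, t) = Σ_{j=0}^1 C(n, j) (q−1)^j.
  j = 0: C(5,0)·(2)^0 = 1·1 = 1.
  j = 1: C(5,1)·(2)^1 = 5·2 = 10.
  V_q(n, t) = 1 + 10 = 11.
Step 2: q^n = 3^5 = 243.
Step 3: Hamming bound ⌊q^n / V_q(n,t)⌋ = ⌊243/11⌋ = 22.
Step 4: Compare |C| = 12 to 22: satisfied.
The claimed |C| lies below the Hamming bound.


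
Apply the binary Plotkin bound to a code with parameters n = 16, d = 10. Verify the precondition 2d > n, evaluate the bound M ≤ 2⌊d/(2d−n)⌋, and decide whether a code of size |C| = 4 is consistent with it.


Plotkin bound M ≤ 4; given |C| = 4 ≤ bound (satisfied).

Check applicability: 2d = 20, n = 16.
2d − n = 4 > 0, so Plotkin applies.
Compute d/(2d−n) = 10/4 ≈ 2.5000.
⌊d/(2d−n)⌋ = 2.
Plotkin bound: M ≤ 2·2 = 4.
Given |C| = 4, check: satisfied.
This |C| is at the Plotkin bound.


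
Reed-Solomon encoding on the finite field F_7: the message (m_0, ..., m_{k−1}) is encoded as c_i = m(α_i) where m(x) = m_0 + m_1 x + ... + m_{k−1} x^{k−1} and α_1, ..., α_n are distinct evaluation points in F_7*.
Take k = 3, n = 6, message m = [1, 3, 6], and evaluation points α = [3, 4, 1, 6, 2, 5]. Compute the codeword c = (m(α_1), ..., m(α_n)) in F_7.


c = [1, 4, 3, 4, 3, 5]

Message polynomial: m(x) = 1 + 3·x + 6·x^2 (mod 7).
For each evaluation point α_i, compute m(α_i) mod 7:
  α_1 = 3: Horner steps 6 → 0 → 1, so m(3) = 1.
  α_2 = 4: Horner steps 6 → 6 → 4, so m(4) = 4.
  α_3 = 1: Horner steps 6 → 2 → 3, so m(1) = 3.
  α_4 = 6: Horner steps 6 → 4 → 4, so m(6) = 4.
  α_5 = 2: Horner steps 6 → 1 → 3, so m(2) = 3.
  α_6 = 5: Horner steps 6 → 5 → 5, so m(5) = 5.
Codeword c = [1, 4, 3, 4, 3, 5] ∈ F_7^6.


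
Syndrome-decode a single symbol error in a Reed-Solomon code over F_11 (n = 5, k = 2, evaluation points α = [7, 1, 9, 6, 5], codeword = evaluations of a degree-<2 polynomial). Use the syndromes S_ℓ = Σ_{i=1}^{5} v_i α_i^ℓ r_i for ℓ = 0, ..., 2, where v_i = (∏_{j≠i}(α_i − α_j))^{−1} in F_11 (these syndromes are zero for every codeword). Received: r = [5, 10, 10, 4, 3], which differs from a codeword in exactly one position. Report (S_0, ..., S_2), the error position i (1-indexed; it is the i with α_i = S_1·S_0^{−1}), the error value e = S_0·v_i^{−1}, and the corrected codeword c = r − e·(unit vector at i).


S = (5, 1, 9), error at position 3, error magnitude e = 3, c = [5, 10, 7, 4, 3].

Step 1: column multipliers v_i = (∏_{j≠i}(α_i − α_j))^{−1} mod 11.
  i = 1 (α = 7): (7−1)(7−9)(7−6)(7−5) = 6·(−2)·1·2 = −24 ≡ 9, so v_1 = 9^{−1} = 5 (mod 11).
  i = 2 (α = 1): (1−7)(1−9)(1−6)(1−5) = (−6)·(−8)·(−5)·(−4) = 960 ≡ 3, so v_2 = 3^{−1} = 4 (mod 11).
  i = 3 (α = 9): (9−7)(9−1)(9−6)(9−5) = 2·8·3·4 = 192 ≡ 5, so v_3 = 5^{−1} = 9 (mod 11).
  i = 4 (α = 6): (6−7)(6−1)(6−9)(6−5) = (−1)·5·(−3)·1 = 15 ≡ 4, so v_4 = 4^{−1} = 3 (mod 11).
  i = 5 (α = 5): (5−7)(5−1)(5−9)(5−6) = (−2)·4·(−4)·(−1) = −32 ≡ 1, so v_5 = 1^{−1} = 1 (mod 11).
  v = [5, 4, 9, 3, 1].
Step 2: syndromes of r = [5, 10, 10, 4, 3] (all sums mod 11).
  S_0 = Σ v_i r_i = 5·5 + 4·10 + 9·10 + 3·4 + 1·3 = 170 ≡ 5.
  S_1 = Σ v_i α_i r_i = 5·7·5 + 4·1·10 + 9·9·10 + 3·6·4 + 1·5·3 = 1112 ≡ 1.
  α_i^2 mod 11 = [5, 1, 4, 3, 3].
  S_2 = Σ v_i α_i^2 r_i = 5·5·5 + 4·1·10 + 9·4·10 + 3·3·4 + 1·3·3 = 570 ≡ 9.
  S = (5, 1, 9) ≠ 0, so r is not a codeword (an error is present).
Step 3: locate the error. For a single error e at position i, S_ℓ = v_i·e·α_i^ℓ, so α_err = S_1/S_0.
  S_0^{−1} = 5^{−1} = 9 (mod 11), so α_err = 1·9 = 9 ≡ 9 = α_3. Error position i = 3.
  Consistency check: S_2/S_1 = 9·1 = 9 ≡ 9 = α_err ✓ (single-error assumption holds).
Step 4: error magnitude e = S_0/v_3 = S_0·∏_{j≠3}(α_3 − α_j) = 5·5 = 25 ≡ 3 (mod 11).
Step 5: correct position 3: c_3 = r_3 − e = 10 − 3 ≡ 7 (mod 11). Hence c = [5, 10, 7, 4, 3].
  Check: interpolating c through the α_i gives m(x) = 9 + 1·x (degree < 2) with m(α_i) = c_i for every i, so c is indeed a codeword.


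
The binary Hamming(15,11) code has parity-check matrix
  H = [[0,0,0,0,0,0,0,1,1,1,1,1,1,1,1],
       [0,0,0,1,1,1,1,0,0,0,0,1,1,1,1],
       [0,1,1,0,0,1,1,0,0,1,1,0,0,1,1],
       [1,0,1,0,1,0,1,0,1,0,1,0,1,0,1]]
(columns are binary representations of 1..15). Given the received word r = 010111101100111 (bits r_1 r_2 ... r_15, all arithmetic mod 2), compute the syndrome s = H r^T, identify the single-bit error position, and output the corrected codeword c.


s = (1, 1, 0, 1)^T, error position = 13, corrected codeword c = 010111101100011

Compute s = H r^T mod 2 one row at a time:
  s_1 = 0 + 1 + 1 + 0 + 0 + 1 + 1 + 1 = 5 ≡ 1 (mod 2).
  s_2 = 1 + 1 + 1 + 1 + 0 + 1 + 1 + 1 = 7 ≡ 1 (mod 2).
  s_3 = 1 + 0 + 1 + 1 + 1 + 0 + 1 + 1 = 6 ≡ 0 (mod 2).
  s_4 = 0 + 0 + 1 + 1 + 1 + 0 + 1 + 1 = 5 ≡ 1 (mod 2).
s = (1, 1, 0, 1)^T — this equals column 13 of H (binary 1101), so error is at position 13.
Correct: flip bit 13 of r = 010111101100111 to get c = 010111101100011.


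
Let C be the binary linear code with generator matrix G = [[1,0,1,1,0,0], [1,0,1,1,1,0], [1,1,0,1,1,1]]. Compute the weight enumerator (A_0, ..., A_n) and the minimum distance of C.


Weight distribution: A_0 = 1, A_1 = 1, A_3 = 2, A_4 = 3, A_5 = 1. Minimum distance d = 1.

Enumerate all 2^3 = 8 messages m ∈ F_2^3.
For each, compute codeword c = mG in F_2^6, then tally its weight.
  m = 000 → c = 000000, weight = 0.
  m = 100 → c = 101100, weight = 3.
  m = 010 → c = 101110, weight = 4.
  m = 110 → c = 000010, weight = 1.
  m = 001 → c = 110111, weight = 5.
  m = 101 → c = 011011, weight = 4.
  m = 011 → c = 011001, weight = 3.
  m = 111 → c = 110101, weight = 4.
Tally weights:
  weight 0: 1 codewords.
  weight 1: 1 codewords.
  weight 3: 2 codewords.
  weight 4: 3 codewords.
  weight 5: 1 codewords.
Minimum distance d = smallest w > 0 with A_w > 0 = 1.
Sanity: Σ A_w = 8 = 2^3 = 8 ✓.


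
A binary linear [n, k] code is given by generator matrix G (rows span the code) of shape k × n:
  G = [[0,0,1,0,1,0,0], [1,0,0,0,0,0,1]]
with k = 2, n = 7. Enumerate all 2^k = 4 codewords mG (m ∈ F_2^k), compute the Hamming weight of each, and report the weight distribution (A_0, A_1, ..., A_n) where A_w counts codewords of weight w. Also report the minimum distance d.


Weight distribution: A_0 = 1, A_2 = 2, A_4 = 1. Minimum distance d = 2.

Enumerate all 2^2 = 4 messages m ∈ F_2^2.
For each, compute codeword c = mG in F_2^7, then tally its weight.
  m = 00 → c = 0000000, weight = 0.
  m = 10 → c = 0010100, weight = 2.
  m = 01 → c = 1000001, weight = 2.
  m = 11 → c = 1010101, weight = 4.
Tally weights:
  weight 0: 1 codewords.
  weight 2: 2 codewords.
  weight 4: 1 codewords.
Minimum distance d = smallest w > 0 with A_w > 0 = 2.
Sanity: Σ A_w = 4 = 2^2 = 4 ✓.


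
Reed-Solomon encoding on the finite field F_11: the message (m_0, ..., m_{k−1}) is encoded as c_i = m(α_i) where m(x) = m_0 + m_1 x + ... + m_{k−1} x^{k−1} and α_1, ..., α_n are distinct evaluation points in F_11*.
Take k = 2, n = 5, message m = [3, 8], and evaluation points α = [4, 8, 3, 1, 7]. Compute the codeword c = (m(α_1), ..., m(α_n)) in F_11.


c = [2, 1, 5, 0, 4]

Message polynomial: m(x) = 3 + 8·x (mod 11).
For each evaluation point α_i, compute m(α_i) mod 11:
  α_1 = 4: Horner steps 8 → 2, so m(4) = 2.
  α_2 = 8: Horner steps 8 → 1, so m(8) = 1.
  α_3 = 3: Horner steps 8 → 5, so m(3) = 5.
  α_4 = 1: Horner steps 8 → 0, so m(1) = 0.
  α_5 = 7: Horner steps 8 → 4, so m(7) = 4.
Codeword c = [2, 1, 5, 0, 4] ∈ F_11^5.


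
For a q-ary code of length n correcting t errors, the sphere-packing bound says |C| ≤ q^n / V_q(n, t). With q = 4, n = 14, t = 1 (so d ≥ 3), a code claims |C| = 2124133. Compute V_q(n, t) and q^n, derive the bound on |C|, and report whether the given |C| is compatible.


V_q(n, t) = 43, q^n = 268435456, Hamming bound = 6242685, |C| = 2124133 ≤ bound (satisfied).

Step 1: Compute V_q(n, t) = Σ_{j=0}^1 C(n, j) (q−1)^j.
  j = 0: C(14,0)·(3)^0 = 1·1 = 1.
  j = 1: C(14,1)·(3)^1 = 14·3 = 42.
  V_q(n, t) = 1 + 42 = 43.
Step 2: q^n = 4^14 = 268435456.
Step 3: Hamming bound ⌊q^n / V_q(n,t)⌋ = ⌊268435456/43⌋ = 6242685.
Step 4: Compare |C| = 2124133 to 6242685: satisfied.
The claimed |C| lies below the Hamming bound.


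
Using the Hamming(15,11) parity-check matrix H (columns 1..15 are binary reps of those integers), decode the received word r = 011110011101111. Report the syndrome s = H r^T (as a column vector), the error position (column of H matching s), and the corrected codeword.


s = (1, 0, 1, 1)^T, error position = 11, corrected codeword c = 011110011111111

Compute s = H r^T mod 2 one row at a time:
  s_1 = 1 + 1 + 1 + 0 + 1 + 1 + 1 + 1 = 7 ≡ 1 (mod 2).
  s_2 = 1 + 1 + 0 + 0 + 1 + 1 + 1 + 1 = 6 ≡ 0 (mod 2).
  s_3 = 1 + 1 + 0 + 0 + 1 + 0 + 1 + 1 = 5 ≡ 1 (mod 2).
  s_4 = 0 + 1 + 1 + 0 + 1 + 0 + 1 + 1 = 5 ≡ 1 (mod 2).
s = (1, 0, 1, 1)^T — this equals column 11 of H (binary 1011), so error is at position 11.
Correct: flip bit 11 of r = 011110011101111 to get c = 011110011111111.


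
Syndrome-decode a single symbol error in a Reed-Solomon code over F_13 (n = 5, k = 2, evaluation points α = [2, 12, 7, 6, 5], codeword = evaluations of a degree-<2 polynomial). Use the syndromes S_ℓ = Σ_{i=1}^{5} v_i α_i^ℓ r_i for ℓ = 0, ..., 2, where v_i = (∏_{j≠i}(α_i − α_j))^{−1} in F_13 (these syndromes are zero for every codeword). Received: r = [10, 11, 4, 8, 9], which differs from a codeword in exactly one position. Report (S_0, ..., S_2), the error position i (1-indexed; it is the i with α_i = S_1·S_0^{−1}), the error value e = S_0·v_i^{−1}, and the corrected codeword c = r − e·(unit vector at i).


S = (9, 2, 12), error at position 4, error magnitude e = 8, c = [10, 11, 4, 0, 9].

Step 1: column multipliers v_i = (∏_{j≠i}(α_i − α_j))^{−1} mod 13.
  i = 1 (α = 2): (2−12)(2−7)(2−6)(2−5) = (−10)·(−5)·(−4)·(−3) = 600 ≡ 2, so v_1 = 2^{−1} = 7 (mod 13).
  i = 2 (α = 12): (12−2)(12−7)(12−6)(12−5) = 10·5·6·7 = 2100 ≡ 7, so v_2 = 7^{−1} = 2 (mod 13).
  i = 3 (α = 7): (7−2)(7−12)(7−6)(7−5) = 5·(−5)·1·2 = −50 ≡ 2, so v_3 = 2^{−1} = 7 (mod 13).
  i = 4 (α = 6): (6−2)(6−12)(6−7)(6−5) = 4·(−6)·(−1)·1 = 24 ≡ 11, so v_4 = 11^{−1} = 6 (mod 13).
  i = 5 (α = 5): (5−2)(5−12)(5−7)(5−6) = 3·(−7)·(−2)·(−1) = −42 ≡ 10, so v_5 = 10^{−1} = 4 (mod 13).
  v = [7, 2, 7, 6, 4].
Step 2: syndromes of r = [10, 11, 4, 8, 9] (all sums mod 13).
  S_0 = Σ v_i r_i = 7·10 + 2·11 + 7·4 + 6·8 + 4·9 = 204 ≡ 9.
  S_1 = Σ v_i α_i r_i = 7·2·10 + 2·12·11 + 7·7·4 + 6·6·8 + 4·5·9 = 1068 ≡ 2.
  α_i^2 mod 13 = [4, 1, 10, 10, 12].
  S_2 = Σ v_i α_i^2 r_i = 7·4·10 + 2·1·11 + 7·10·4 + 6·10·8 + 4·12·9 = 1494 ≡ 12.
  S = (9, 2, 12) ≠ 0, so r is not a codeword (an error is present).
Step 3: locate the error. For a single error e at position i, S_ℓ = v_i·e·α_i^ℓ, so α_err = S_1/S_0.
  S_0^{−1} = 9^{−1} = 3 (mod 13), so α_err = 2·3 = 6 ≡ 6 = α_4. Error position i = 4.
  Consistency check: S_2/S_1 = 12·7 = 84 ≡ 6 = α_err ✓ (single-error assumption holds).
Step 4: error magnitude e = S_0/v_4 = S_0·∏_{j≠4}(α_4 − α_j) = 9·11 = 99 ≡ 8 (mod 13).
Step 5: correct position 4: c_4 = r_4 − e = 8 − 8 ≡ 0 (mod 13). Hence c = [10, 11, 4, 0, 9].
  Check: interpolating c through the α_i gives m(x) = 2 + 4·x (degree < 2) with m(α_i) = c_i for every i, so c is indeed a codeword.


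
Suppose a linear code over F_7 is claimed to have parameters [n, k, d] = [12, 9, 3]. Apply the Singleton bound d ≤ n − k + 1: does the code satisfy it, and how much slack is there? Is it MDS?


Singleton RHS = n − k + 1 = 4, slack = 1, bound satisfied, not MDS.

Singleton bound: d ≤ n − k + 1.
Here n = 12, k = 9, so n − k + 1 = 4.
Given d = 3, check d ≤ 4: YES.
Slack = (n − k + 1) − d = 1.
The code is NOT MDS (slack = 1 > 0).
Description: the claimed parameters are [12, 9, 3]_7; such a code would be non-MDS.


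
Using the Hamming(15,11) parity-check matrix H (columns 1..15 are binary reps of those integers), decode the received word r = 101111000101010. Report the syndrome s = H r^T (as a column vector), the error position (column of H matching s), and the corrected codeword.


s = (1, 1, 0, 1)^T, error position = 13, corrected codeword c = 101111000101110

Compute s = H r^T mod 2 one row at a time:
  s_1 = 0 + 0 + 1 + 0 + 1 + 0 + 1 + 0 = 3 ≡ 1 (mod 2).
  s_2 = 1 + 1 + 1 + 0 + 1 + 0 + 1 + 0 = 5 ≡ 1 (mod 2).
  s_3 = 0 + 1 + 1 + 0 + 1 + 0 + 1 + 0 = 4 ≡ 0 (mod 2).
  s_4 = 1 + 1 + 1 + 0 + 0 + 0 + 0 + 0 = 3 ≡ 1 (mod 2).
s = (1, 1, 0, 1)^T — this equals column 13 of H (binary 1101), so error is at position 13.
Correct: flip bit 13 of r = 101111000101010 to get c = 101111000101110.


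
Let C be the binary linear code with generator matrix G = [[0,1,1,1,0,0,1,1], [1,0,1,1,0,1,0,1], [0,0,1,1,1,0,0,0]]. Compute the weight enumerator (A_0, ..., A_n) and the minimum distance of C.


Weight distribution: A_0 = 1, A_3 = 1, A_4 = 3, A_5 = 2, A_7 = 1. Minimum distance d = 3.

Enumerate all 2^3 = 8 messages m ∈ F_2^3.
For each, compute codeword c = mG in F_2^8, then tally its weight.
  m = 000 → c = 00000000, weight = 0.
  m = 100 → c = 01110011, weight = 5.
  m = 010 → c = 10110101, weight = 5.
  m = 110 → c = 11000110, weight = 4.
  m = 001 → c = 00111000, weight = 3.
  m = 101 → c = 01001011, weight = 4.
  m = 011 → c = 10001101, weight = 4.
  m = 111 → c = 11111110, weight = 7.
Tally weights:
  weight 0: 1 codewords.
  weight 3: 1 codewords.
  weight 4: 3 codewords.
  weight 5: 2 codewords.
  weight 7: 1 codewords.
Minimum distance d = smallest w > 0 with A_w > 0 = 3.
Sanity: Σ A_w = 8 = 2^3 = 8 ✓.


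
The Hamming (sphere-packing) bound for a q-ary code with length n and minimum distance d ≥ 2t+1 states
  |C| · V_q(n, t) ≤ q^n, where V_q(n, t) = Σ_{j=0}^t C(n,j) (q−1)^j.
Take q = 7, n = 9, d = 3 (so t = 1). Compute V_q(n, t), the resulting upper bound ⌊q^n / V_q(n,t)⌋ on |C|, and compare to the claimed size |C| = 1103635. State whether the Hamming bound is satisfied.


V_q(n, t) = 55, q^n = 40353607, Hamming bound = 733701, |C| = 1103635 > bound (violated).

Step 1: Compute V_q(n, t) = Σ_{j=0}^1 C(n, j) (q−1)^j.
  j = 0: C(9,0)·(6)^0 = 1·1 = 1.
  j = 1: C(9,1)·(6)^1 = 9·6 = 54.
  V_q(n, t) = 1 + 54 = 55.
Step 2: q^n = 7^9 = 40353607.
Step 3: Hamming bound ⌊q^n / V_q(n,t)⌋ = ⌊40353607/55⌋ = 733701.
Step 4: Compare |C| = 1103635 to 733701: violated.
The claimed |C| lies above the Hamming bound, so no 7-ary code of length 9 with d ≥ 3 can have 1103635 codewords.


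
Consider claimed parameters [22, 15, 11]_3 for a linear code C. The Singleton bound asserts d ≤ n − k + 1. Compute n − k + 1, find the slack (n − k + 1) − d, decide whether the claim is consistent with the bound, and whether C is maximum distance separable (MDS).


Singleton RHS = n − k + 1 = 8, slack = -3, bound violated (no such code; not MDS).

Singleton bound: d ≤ n − k + 1.
Here n = 22, k = 15, so n − k + 1 = 8.
Given d = 11, check d ≤ 8: NO.
Slack = (n − k + 1) − d = -3.
The slack is negative: d = 11 exceeds n − k + 1 = 8 by 3, so the Singleton bound is violated and no linear [22, 15, 11]_3 code can exist. In particular it is not MDS (MDS requires d = n − k + 1 exactly).
Description: the claimed parameters are [22, 15, 11]_3; such a code would be impossible (violates the Singleton bound).


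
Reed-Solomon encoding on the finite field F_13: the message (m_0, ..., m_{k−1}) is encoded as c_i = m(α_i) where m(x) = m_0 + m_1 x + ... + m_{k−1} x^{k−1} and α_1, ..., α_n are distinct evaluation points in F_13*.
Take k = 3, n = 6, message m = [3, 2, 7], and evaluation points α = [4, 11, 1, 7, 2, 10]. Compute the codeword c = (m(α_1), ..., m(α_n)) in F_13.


c = [6, 1, 12, 9, 9, 8]

Message polynomial: m(x) = 3 + 2·x + 7·x^2 (mod 13).
For each evaluation point α_i, compute m(α_i) mod 13:
  α_1 = 4: Horner steps 7 → 4 → 6, so m(4) = 6.
  α_2 = 11: Horner steps 7 → 1 → 1, so m(11) = 1.
  α_3 = 1: Horner steps 7 → 9 → 12, so m(1) = 12.
  α_4 = 7: Horner steps 7 → 12 → 9, so m(7) = 9.
  α_5 = 2: Horner steps 7 → 3 → 9, so m(2) = 9.
  α_6 = 10: Horner steps 7 → 7 → 8, so m(10) = 8.
Codeword c = [6, 1, 12, 9, 9, 8] ∈ F_13^6.


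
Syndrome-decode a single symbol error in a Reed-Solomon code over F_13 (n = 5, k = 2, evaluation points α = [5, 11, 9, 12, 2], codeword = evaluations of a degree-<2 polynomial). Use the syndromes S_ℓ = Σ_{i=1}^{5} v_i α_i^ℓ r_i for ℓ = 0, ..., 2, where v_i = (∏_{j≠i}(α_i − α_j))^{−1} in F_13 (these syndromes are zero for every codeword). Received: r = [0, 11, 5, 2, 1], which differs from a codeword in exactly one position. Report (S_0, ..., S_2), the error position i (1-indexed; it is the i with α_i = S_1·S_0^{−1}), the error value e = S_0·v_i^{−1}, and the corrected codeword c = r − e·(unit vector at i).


S = (11, 8, 7), error at position 3, error magnitude e = 2, c = [0, 11, 3, 2, 1].

Step 1: column multipliers v_i = (∏_{j≠i}(α_i − α_j))^{−1} mod 13.
  i = 1 (α = 5): (5−11)(5−9)(5−12)(5−2) = (−6)·(−4)·(−7)·3 = −504 ≡ 3, so v_1 = 3^{−1} = 9 (mod 13).
  i = 2 (α = 11): (11−5)(11−9)(11−12)(11−2) = 6·2·(−1)·9 = −108 ≡ 9, so v_2 = 9^{−1} = 3 (mod 13).
  i = 3 (α = 9): (9−5)(9−11)(9−12)(9−2) = 4·(−2)·(−3)·7 = 168 ≡ 12, so v_3 = 12^{−1} = 12 (mod 13).
  i = 4 (α = 12): (12−5)(12−11)(12−9)(12−2) = 7·1·3·10 = 210 ≡ 2, so v_4 = 2^{−1} = 7 (mod 13).
  i = 5 (α = 2): (2−5)(2−11)(2−9)(2−12) = (−3)·(−9)·(−7)·(−10) = 1890 ≡ 5, so v_5 = 5^{−1} = 8 (mod 13).
  v = [9, 3, 12, 7, 8].
Step 2: syndromes of r = [0, 11, 5, 2, 1] (all sums mod 13).
  S_0 = Σ v_i r_i = 9·0 + 3·11 + 12·5 + 7·2 + 8·1 = 115 ≡ 11.
  S_1 = Σ v_i α_i r_i = 9·5·0 + 3·11·11 + 12·9·5 + 7·12·2 + 8·2·1 = 1087 ≡ 8.
  α_i^2 mod 13 = [12, 4, 3, 1, 4].
  S_2 = Σ v_i α_i^2 r_i = 9·12·0 + 3·4·11 + 12·3·5 + 7·1·2 + 8·4·1 = 358 ≡ 7.
  S = (11, 8, 7) ≠ 0, so r is not a codeword (an error is present).
Step 3: locate the error. For a single error e at position i, S_ℓ = v_i·e·α_i^ℓ, so α_err = S_1/S_0.
  S_0^{−1} = 11^{−1} = 6 (mod 13), so α_err = 8·6 = 48 ≡ 9 = α_3. Error position i = 3.
  Consistency check: S_2/S_1 = 7·5 = 35 ≡ 9 = α_err ✓ (single-error assumption holds).
Step 4: error magnitude e = S_0/v_3 = S_0·∏_{j≠3}(α_3 − α_j) = 11·12 = 132 ≡ 2 (mod 13).
Step 5: correct position 3: c_3 = r_3 − e = 5 − 2 ≡ 3 (mod 13). Hence c = [0, 11, 3, 2, 1].
  Check: interpolating c through the α_i gives m(x) = 6 + 4·x (degree < 2) with m(α_i) = c_i for every i, so c is indeed a codeword.


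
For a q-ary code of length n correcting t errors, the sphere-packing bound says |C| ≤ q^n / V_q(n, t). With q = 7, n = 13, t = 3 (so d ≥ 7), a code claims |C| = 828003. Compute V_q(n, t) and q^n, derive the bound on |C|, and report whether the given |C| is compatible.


V_q(n, t) = 64663, q^n = 96889010407, Hamming bound = 1498368, |C| = 828003 ≤ bound (satisfied).

Step 1: Compute V_q(n, t) = Σ_{j=0}^3 C(n, j) (q−1)^j.
  j = 0: C(13,0)·(6)^0 = 1·1 = 1.
  j = 1: C(13,1)·(6)^1 = 13·6 = 78.
  j = 2: C(13,2)·(6)^2 = 78·36 = 2808.
  j = 3: C(13,3)·(6)^3 = 286·216 = 61776.
  V_q(n, t) = 1 + 78 + 2808 + 61776 = 64663.
Step 2: q^n = 7^13 = 96889010407.
Step 3: Hamming bound ⌊q^n / V_q(n,t)⌋ = ⌊96889010407/64663⌋ = 1498368.
Step 4: Compare |C| = 828003 to 1498368: satisfied.
The claimed |C| lies below the Hamming bound.


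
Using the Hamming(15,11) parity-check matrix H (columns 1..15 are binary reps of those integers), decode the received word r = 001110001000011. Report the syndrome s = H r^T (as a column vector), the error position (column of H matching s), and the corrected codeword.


s = (1, 0, 1, 0)^T, error position = 10, corrected codeword c = 001110001100011

Compute s = H r^T mod 2 one row at a time:
  s_1 = 0 + 1 + 0 + 0 + 0 + 0 + 1 + 1 = 3 ≡ 1 (mod 2).
  s_2 = 1 + 1 + 0 + 0 + 0 + 0 + 1 + 1 = 4 ≡ 0 (mod 2).
  s_3 = 0 + 1 + 0 + 0 + 0 + 0 + 1 + 1 = 3 ≡ 1 (mod 2).
  s_4 = 0 + 1 + 1 + 0 + 1 + 0 + 0 + 1 = 4 ≡ 0 (mod 2).
s = (1, 0, 1, 0)^T — this equals column 10 of H (binary 1010), so error is at position 10.
Correct: flip bit 10 of r = 001110001000011 to get c = 001110001100011.


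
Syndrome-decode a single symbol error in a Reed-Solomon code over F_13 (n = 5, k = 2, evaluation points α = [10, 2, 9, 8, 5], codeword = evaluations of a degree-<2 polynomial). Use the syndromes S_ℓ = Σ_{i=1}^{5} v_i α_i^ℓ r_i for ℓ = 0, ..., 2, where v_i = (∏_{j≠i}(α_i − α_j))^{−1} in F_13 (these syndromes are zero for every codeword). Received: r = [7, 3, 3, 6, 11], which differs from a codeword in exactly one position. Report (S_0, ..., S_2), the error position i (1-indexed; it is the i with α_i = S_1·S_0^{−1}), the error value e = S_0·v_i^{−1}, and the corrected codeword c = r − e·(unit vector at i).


S = (5, 6, 2), error at position 3, error magnitude e = 3, c = [7, 3, 0, 6, 11].

Step 1: column multipliers v_i = (∏_{j≠i}(α_i − α_j))^{−1} mod 13.
  i = 1 (α = 10): (10−2)(10−9)(10−8)(10−5) = 8·1·2·5 = 80 ≡ 2, so v_1 = 2^{−1} = 7 (mod 13).
  i = 2 (α = 2): (2−10)(2−9)(2−8)(2−5) = (−8)·(−7)·(−6)·(−3) = 1008 ≡ 7, so v_2 = 7^{−1} = 2 (mod 13).
  i = 3 (α = 9): (9−10)(9−2)(9−8)(9−5) = (−1)·7·1·4 = −28 ≡ 11, so v_3 = 11^{−1} = 6 (mod 13).
  i = 4 (α = 8): (8−10)(8−2)(8−9)(8−5) = (−2)·6·(−1)·3 = 36 ≡ 10, so v_4 = 10^{−1} = 4 (mod 13).
  i = 5 (α = 5): (5−10)(5−2)(5−9)(5−8) = (−5)·3·(−4)·(−3) = −180 ≡ 2, so v_5 = 2^{−1} = 7 (mod 13).
  v = [7, 2, 6, 4, 7].
Step 2: syndromes of r = [7, 3, 3, 6, 11] (all sums mod 13).
  S_0 = Σ v_i r_i = 7·7 + 2·3 + 6·3 + 4·6 + 7·11 = 174 ≡ 5.
  S_1 = Σ v_i α_i r_i = 7·10·7 + 2·2·3 + 6·9·3 + 4·8·6 + 7·5·11 = 1241 ≡ 6.
  α_i^2 mod 13 = [9, 4, 3, 12, 12].
  S_2 = Σ v_i α_i^2 r_i = 7·9·7 + 2·4·3 + 6·3·3 + 4·12·6 + 7·12·11 = 1731 ≡ 2.
  S = (5, 6, 2) ≠ 0, so r is not a codeword (an error is present).
Step 3: locate the error. For a single error e at position i, S_ℓ = v_i·e·α_i^ℓ, so α_err = S_1/S_0.
  S_0^{−1} = 5^{−1} = 8 (mod 13), so α_err = 6·8 = 48 ≡ 9 = α_3. Error position i = 3.
  Consistency check: S_2/S_1 = 2·11 = 22 ≡ 9 = α_err ✓ (single-error assumption holds).
Step 4: error magnitude e = S_0/v_3 = S_0·∏_{j≠3}(α_3 − α_j) = 5·11 = 55 ≡ 3 (mod 13).
Step 5: correct position 3: c_3 = r_3 − e = 3 − 3 ≡ 0 (mod 13). Hence c = [7, 3, 0, 6, 11].
  Check: interpolating c through the α_i gives m(x) = 2 + 7·x (degree < 2) with m(α_i) = c_i for every i, so c is indeed a codeword.


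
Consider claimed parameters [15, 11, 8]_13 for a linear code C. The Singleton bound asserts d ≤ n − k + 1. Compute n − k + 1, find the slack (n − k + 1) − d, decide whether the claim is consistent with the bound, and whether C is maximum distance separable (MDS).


Singleton RHS = n − k + 1 = 5, slack = -3, bound violated (no such code; not MDS).

Singleton bound: d ≤ n − k + 1.
Here n = 15, k = 11, so n − k + 1 = 5.
Given d = 8, check d ≤ 5: NO.
Slack = (n − k + 1) − d = -3.
The slack is negative: d = 8 exceeds n − k + 1 = 5 by 3, so the Singleton bound is violated and no linear [15, 11, 8]_13 code can exist. In particular it is not MDS (MDS requires d = n − k + 1 exactly).
Description: the claimed parameters are [15, 11, 8]_13; such a code would be impossible (violates the Singleton bound).


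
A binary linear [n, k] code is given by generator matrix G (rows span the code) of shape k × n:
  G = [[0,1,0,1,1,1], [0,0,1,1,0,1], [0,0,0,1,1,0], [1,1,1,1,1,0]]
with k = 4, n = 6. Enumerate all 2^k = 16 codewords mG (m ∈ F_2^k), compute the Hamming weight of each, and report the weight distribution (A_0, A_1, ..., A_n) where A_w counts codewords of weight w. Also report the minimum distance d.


Weight distribution: A_0 = 1, A_2 = 4, A_3 = 6, A_4 = 3, A_5 = 2. Minimum distance d = 2.

Enumerate all 2^4 = 16 messages m ∈ F_2^4.
For each, compute codeword c = mG in F_2^6, then tally its weight.
  m = 0000 → c = 000000, weight = 0.
  m = 1000 → c = 010111, weight = 4.
  m = 0100 → c = 001101, weight = 3.
  m = 1100 → c = 011010, weight = 3.
  m = 0010 → c = 000110, weight = 2.
  m = 1010 → c = 010001, weight = 2.
  m = 0110 → c = 001011, weight = 3.
  m = 1110 → c = 011100, weight = 3.
  m = 0001 → c = 111110, weight = 5.
  m = 1001 → c = 101001, weight = 3.
  m = 0101 → c = 110011, weight = 4.
  m = 1101 → c = 100100, weight = 2.
  m = 0011 → c = 111000, weight = 3.
  m = 1011 → c = 101111, weight = 5.
  m = 0111 → c = 110101, weight = 4.
  m = 1111 → c = 100010, weight = 2.
Tally weights:
  weight 0: 1 codewords.
  weight 2: 4 codewords.
  weight 3: 6 codewords.
  weight 4: 3 codewords.
  weight 5: 2 codewords.
Minimum distance d = smallest w > 0 with A_w > 0 = 2.
Sanity: Σ A_w = 16 = 2^4 = 16 ✓.


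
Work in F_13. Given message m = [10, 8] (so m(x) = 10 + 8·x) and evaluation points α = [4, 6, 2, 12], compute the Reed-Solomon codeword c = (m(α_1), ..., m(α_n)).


c = [3, 6, 0, 2]

Message polynomial: m(x) = 10 + 8·x (mod 13).
For each evaluation point α_i, compute m(α_i) mod 13:
  α_1 = 4: Horner steps 8 → 3, so m(4) = 3.
  α_2 = 6: Horner steps 8 → 6, so m(6) = 6.
  α_3 = 2: Horner steps 8 → 0, so m(2) = 0.
  α_4 = 12: Horner steps 8 → 2, so m(12) = 2.
Codeword c = [3, 6, 0, 2] ∈ F_13^4.


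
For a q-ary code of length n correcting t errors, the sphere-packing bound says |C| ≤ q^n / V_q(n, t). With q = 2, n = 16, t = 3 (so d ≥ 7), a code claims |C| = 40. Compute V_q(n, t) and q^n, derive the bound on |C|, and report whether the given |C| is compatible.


V_q(n, t) = 697, q^n = 65536, Hamming bound = 94, |C| = 40 ≤ bound (satisfied).

Step 1: Compute V_q(n, t) = Σ_{j=0}^3 C(n, j) (q−1)^j.
  j = 0: C(16,0)·(1)^0 = 1·1 = 1.
  j = 1: C(16,1)·(1)^1 = 16·1 = 16.
  j = 2: C(16,2)·(1)^2 = 120·1 = 120.
  j = 3: C(16,3)·(1)^3 = 560·1 = 560.
  V_q(n, t) = 1 + 16 + 120 + 560 = 697.
Step 2: q^n = 2^16 = 65536.
Step 3: Hamming bound ⌊q^n / V_q(n,t)⌋ = ⌊65536/697⌋ = 94.
Step 4: Compare |C| = 40 to 94: satisfied.
The claimed |C| lies below the Hamming bound.


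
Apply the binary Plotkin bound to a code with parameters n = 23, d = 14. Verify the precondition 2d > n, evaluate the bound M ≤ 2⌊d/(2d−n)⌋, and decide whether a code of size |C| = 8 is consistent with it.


Plotkin bound M ≤ 4; given |C| = 8 > bound (violated).

Check applicability: 2d = 28, n = 23.
2d − n = 5 > 0, so Plotkin applies.
Compute d/(2d−n) = 14/5 ≈ 2.8000.
⌊d/(2d−n)⌋ = 2.
Plotkin bound: M ≤ 2·2 = 4.
Given |C| = 8, check: VIOLATED.
This |C| is above the Plotkin bound, so no binary code with n = 23, d = 14 and 8 codewords exists.


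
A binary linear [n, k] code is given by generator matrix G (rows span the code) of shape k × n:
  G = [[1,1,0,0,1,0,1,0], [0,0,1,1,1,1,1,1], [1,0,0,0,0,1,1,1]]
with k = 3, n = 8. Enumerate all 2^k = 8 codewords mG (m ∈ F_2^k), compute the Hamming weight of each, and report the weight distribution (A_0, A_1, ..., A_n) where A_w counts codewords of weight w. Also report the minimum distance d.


Weight distribution: A_0 = 1, A_4 = 5, A_6 = 2. Minimum distance d = 4.

Enumerate all 2^3 = 8 messages m ∈ F_2^3.
For each, compute codeword c = mG in F_2^8, then tally its weight.
  m = 000 → c = 00000000, weight = 0.
  m = 100 → c = 11001010, weight = 4.
  m = 010 → c = 00111111, weight = 6.
  m = 110 → c = 11110101, weight = 6.
  m = 001 → c = 10000111, weight = 4.
  m = 101 → c = 01001101, weight = 4.
  m = 011 → c = 10111000, weight = 4.
  m = 111 → c = 01110010, weight = 4.
Tally weights:
  weight 0: 1 codewords.
  weight 4: 5 codewords.
  weight 6: 2 codewords.
Minimum distance d = smallest w > 0 with A_w > 0 = 4.
Sanity: Σ A_w = 8 = 2^3 = 8 ✓.


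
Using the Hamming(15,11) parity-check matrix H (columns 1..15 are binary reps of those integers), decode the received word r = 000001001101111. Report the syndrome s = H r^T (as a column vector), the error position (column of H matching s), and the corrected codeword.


s = (0, 1, 0, 1)^T, error position = 5, corrected codeword c = 000011001101111

Compute s = H r^T mod 2 one row at a time:
  s_1 = 0 + 1 + 1 + 0 + 1 + 1 + 1 + 1 = 6 ≡ 0 (mod 2).
  s_2 = 0 + 0 + 1 + 0 + 1 + 1 + 1 + 1 = 5 ≡ 1 (mod 2).
  s_3 = 0 + 0 + 1 + 0 + 1 + 0 + 1 + 1 = 4 ≡ 0 (mod 2).
  s_4 = 0 + 0 + 0 + 0 + 1 + 0 + 1 + 1 = 3 ≡ 1 (mod 2).
s = (0, 1, 0, 1)^T — this equals column 5 of H (binary 0101), so error is at position 5.
Correct: flip bit 5 of r = 000001001101111 to get c = 000011001101111.


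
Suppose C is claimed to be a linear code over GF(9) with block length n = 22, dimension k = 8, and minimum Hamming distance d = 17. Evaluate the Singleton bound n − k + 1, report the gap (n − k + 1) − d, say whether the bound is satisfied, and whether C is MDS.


Singleton RHS = n − k + 1 = 15, slack = -2, bound violated (no such code; not MDS).

Singleton bound: d ≤ n − k + 1.
Here n = 22, k = 8, so n − k + 1 = 15.
Given d = 17, check d ≤ 15: NO.
Slack = (n − k + 1) − d = -2.
The slack is negative: d = 17 exceeds n − k + 1 = 15 by 2, so the Singleton bound is violated and no linear [22, 8, 17]_9 code can exist. In particular it is not MDS (MDS requires d = n − k + 1 exactly).
Description: the claimed parameters are [22, 8, 17]_9; such a code would be impossible (violates the Singleton bound).


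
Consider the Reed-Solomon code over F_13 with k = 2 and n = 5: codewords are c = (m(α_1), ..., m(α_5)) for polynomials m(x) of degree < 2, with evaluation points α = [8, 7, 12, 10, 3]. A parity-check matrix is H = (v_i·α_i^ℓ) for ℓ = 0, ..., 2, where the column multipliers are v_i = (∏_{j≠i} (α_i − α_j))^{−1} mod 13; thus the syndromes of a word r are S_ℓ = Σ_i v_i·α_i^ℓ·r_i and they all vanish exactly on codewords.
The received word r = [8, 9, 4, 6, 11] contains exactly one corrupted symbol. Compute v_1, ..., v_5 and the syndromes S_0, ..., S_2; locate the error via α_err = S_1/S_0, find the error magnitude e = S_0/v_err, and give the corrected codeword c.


S = (2, 6, 5), error at position 5, error magnitude e = 11, c = [8, 9, 4, 6, 0].

Step 1: column multipliers v_i = (∏_{j≠i}(α_i − α_j))^{−1} mod 13.
  i = 1 (α = 8): (8−7)(8−12)(8−10)(8−3) = 1·(−4)·(−2)·5 = 40 ≡ 1, so v_1 = 1^{−1} = 1 (mod 13).
  i = 2 (α = 7): (7−8)(7−12)(7−10)(7−3) = (−1)·(−5)·(−3)·4 = −60 ≡ 5, so v_2 = 5^{−1} = 8 (mod 13).
  i = 3 (α = 12): (12−8)(12−7)(12−10)(12−3) = 4·5·2·9 = 360 ≡ 9, so v_3 = 9^{−1} = 3 (mod 13).
  i = 4 (α = 10): (10−8)(10−7)(10−12)(10−3) = 2·3·(−2)·7 = −84 ≡ 7, so v_4 = 7^{−1} = 2 (mod 13).
  i = 5 (α = 3): (3−8)(3−7)(3−12)(3−10) = (−5)·(−4)·(−9)·(−7) = 1260 ≡ 12, so v_5 = 12^{−1} = 12 (mod 13).
  v = [1, 8, 3, 2, 12].
Step 2: syndromes of r = [8, 9, 4, 6, 11] (all sums mod 13).
  S_0 = Σ v_i r_i = 1·8 + 8·9 + 3·4 + 2·6 + 12·11 = 236 ≡ 2.
  S_1 = Σ v_i α_i r_i = 1·8·8 + 8·7·9 + 3·12·4 + 2·10·6 + 12·3·11 = 1228 ≡ 6.
  α_i^2 mod 13 = [12, 10, 1, 9, 9].
  S_2 = Σ v_i α_i^2 r_i = 1·12·8 + 8·10·9 + 3·1·4 + 2·9·6 + 12·9·11 = 2124 ≡ 5.
  S = (2, 6, 5) ≠ 0, so r is not a codeword (an error is present).
Step 3: locate the error. For a single error e at position i, S_ℓ = v_i·e·α_i^ℓ, so α_err = S_1/S_0.
  S_0^{−1} = 2^{−1} = 7 (mod 13), so α_err = 6·7 = 42 ≡ 3 = α_5. Error position i = 5.
  Consistency check: S_2/S_1 = 5·11 = 55 ≡ 3 = α_err ✓ (single-error assumption holds).
Step 4: error magnitude e = S_0/v_5 = S_0·∏_{j≠5}(α_5 − α_j) = 2·12 = 24 ≡ 11 (mod 13).
Step 5: correct position 5: c_5 = r_5 − e = 11 − 11 ≡ 0 (mod 13). Hence c = [8, 9, 4, 6, 0].
  Check: interpolating c through the α_i gives m(x) = 3 + 12·x (degree < 2) with m(α_i) = c_i for every i, so c is indeed a codeword.


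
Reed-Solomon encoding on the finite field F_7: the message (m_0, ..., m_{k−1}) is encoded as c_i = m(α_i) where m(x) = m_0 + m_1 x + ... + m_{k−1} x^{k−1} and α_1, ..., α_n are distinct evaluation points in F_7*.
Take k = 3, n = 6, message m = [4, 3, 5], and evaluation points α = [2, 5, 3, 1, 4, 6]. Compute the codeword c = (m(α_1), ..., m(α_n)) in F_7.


c = [2, 4, 2, 5, 5, 6]

Message polynomial: m(x) = 4 + 3·x + 5·x^2 (mod 7).
For each evaluation point α_i, compute m(α_i) mod 7:
  α_1 = 2: Horner steps 5 → 6 → 2, so m(2) = 2.
  α_2 = 5: Horner steps 5 → 0 → 4, so m(5) = 4.
  α_3 = 3: Horner steps 5 → 4 → 2, so m(3) = 2.
  α_4 = 1: Horner steps 5 → 1 → 5, so m(1) = 5.
  α_5 = 4: Horner steps 5 → 2 → 5, so m(4) = 5.
  α_6 = 6: Horner steps 5 → 5 → 6, so m(6) = 6.
Codeword c = [2, 4, 2, 5, 5, 6] ∈ F_7^6.


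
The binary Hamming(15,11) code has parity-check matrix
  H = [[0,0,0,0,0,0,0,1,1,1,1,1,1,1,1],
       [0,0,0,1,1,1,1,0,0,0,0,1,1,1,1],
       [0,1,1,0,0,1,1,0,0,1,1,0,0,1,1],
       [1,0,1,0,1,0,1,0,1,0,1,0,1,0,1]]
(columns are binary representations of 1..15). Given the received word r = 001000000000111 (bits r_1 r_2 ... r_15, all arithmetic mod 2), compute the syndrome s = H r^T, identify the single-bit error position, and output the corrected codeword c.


s = (1, 1, 1, 1)^T, error position = 15, corrected codeword c = 001000000000110

Compute s = H r^T mod 2 one row at a time:
  s_1 = 0 + 0 + 0 + 0 + 0 + 1 + 1 + 1 = 3 ≡ 1 (mod 2).
  s_2 = 0 + 0 + 0 + 0 + 0 + 1 + 1 + 1 = 3 ≡ 1 (mod 2).
  s_3 = 0 + 1 + 0 + 0 + 0 + 0 + 1 + 1 = 3 ≡ 1 (mod 2).
  s_4 = 0 + 1 + 0 + 0 + 0 + 0 + 1 + 1 = 3 ≡ 1 (mod 2).
s = (1, 1, 1, 1)^T — this equals column 15 of H (binary 1111), so error is at position 15.
Correct: flip bit 15 of r = 001000000000111 to get c = 001000000000110.


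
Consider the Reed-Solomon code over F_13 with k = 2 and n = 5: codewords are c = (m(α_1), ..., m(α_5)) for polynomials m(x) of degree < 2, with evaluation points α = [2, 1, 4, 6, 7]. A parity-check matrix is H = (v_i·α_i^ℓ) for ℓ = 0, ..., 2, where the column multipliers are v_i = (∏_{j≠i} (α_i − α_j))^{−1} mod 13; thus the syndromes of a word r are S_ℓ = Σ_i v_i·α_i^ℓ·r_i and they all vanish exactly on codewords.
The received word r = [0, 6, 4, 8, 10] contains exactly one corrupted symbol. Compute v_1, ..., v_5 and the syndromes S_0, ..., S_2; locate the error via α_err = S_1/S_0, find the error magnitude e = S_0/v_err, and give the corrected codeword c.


S = (5, 5, 5), error at position 2, error magnitude e = 8, c = [0, 11, 4, 8, 10].

Step 1: column multipliers v_i = (∏_{j≠i}(α_i − α_j))^{−1} mod 13.
  i = 1 (α = 2): (2−1)(2−4)(2−6)(2−7) = 1·(−2)·(−4)·(−5) = −40 ≡ 12, so v_1 = 12^{−1} = 12 (mod 13).
  i = 2 (α = 1): (1−2)(1−4)(1−6)(1−7) = (−1)·(−3)·(−5)·(−6) = 90 ≡ 12, so v_2 = 12^{−1} = 12 (mod 13).
  i = 3 (α = 4): (4−2)(4−1)(4−6)(4−7) = 2·3·(−2)·(−3) = 36 ≡ 10, so v_3 = 10^{−1} = 4 (mod 13).
  i = 4 (α = 6): (6−2)(6−1)(6−4)(6−7) = 4·5·2·(−1) = −40 ≡ 12, so v_4 = 12^{−1} = 12 (mod 13).
  i = 5 (α = 7): (7−2)(7−1)(7−4)(7−6) = 5·6·3·1 = 90 ≡ 12, so v_5 = 12^{−1} = 12 (mod 13).
  v = [12, 12, 4, 12, 12].
Step 2: syndromes of r = [0, 6, 4, 8, 10] (all sums mod 13).
  S_0 = Σ v_i r_i = 12·0 + 12·6 + 4·4 + 12·8 + 12·10 = 304 ≡ 5.
  S_1 = Σ v_i α_i r_i = 12·2·0 + 12·1·6 + 4·4·4 + 12·6·8 + 12·7·10 = 1552 ≡ 5.
  α_i^2 mod 13 = [4, 1, 3, 10, 10].
  S_2 = Σ v_i α_i^2 r_i = 12·4·0 + 12·1·6 + 4·3·4 + 12·10·8 + 12·10·10 = 2280 ≡ 5.
  S = (5, 5, 5) ≠ 0, so r is not a codeword (an error is present).
Step 3: locate the error. For a single error e at position i, S_ℓ = v_i·e·α_i^ℓ, so α_err = S_1/S_0.
  S_0^{−1} = 5^{−1} = 8 (mod 13), so α_err = 5·8 = 40 ≡ 1 = α_2. Error position i = 2.
  Consistency check: S_2/S_1 = 5·8 = 40 ≡ 1 = α_err ✓ (single-error assumption holds).
Step 4: error magnitude e = S_0/v_2 = S_0·∏_{j≠2}(α_2 − α_j) = 5·12 = 60 ≡ 8 (mod 13).
Step 5: correct position 2: c_2 = r_2 − e = 6 − 8 ≡ 11 (mod 13). Hence c = [0, 11, 4, 8, 10].
  Check: interpolating c through the α_i gives m(x) = 9 + 2·x (degree < 2) with m(α_i) = c_i for every i, so c is indeed a codeword.
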